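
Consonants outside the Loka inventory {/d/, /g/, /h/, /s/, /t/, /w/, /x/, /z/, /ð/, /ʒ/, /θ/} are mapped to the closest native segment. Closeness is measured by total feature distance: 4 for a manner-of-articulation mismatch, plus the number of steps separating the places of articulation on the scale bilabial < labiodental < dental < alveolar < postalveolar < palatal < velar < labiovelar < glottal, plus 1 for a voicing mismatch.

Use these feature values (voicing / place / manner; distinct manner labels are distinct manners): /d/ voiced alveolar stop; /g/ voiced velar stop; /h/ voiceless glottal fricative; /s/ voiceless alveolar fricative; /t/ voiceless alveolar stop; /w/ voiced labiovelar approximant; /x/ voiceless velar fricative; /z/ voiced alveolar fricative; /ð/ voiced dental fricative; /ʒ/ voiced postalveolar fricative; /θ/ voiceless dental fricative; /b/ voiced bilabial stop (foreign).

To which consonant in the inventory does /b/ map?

d

/d/ is closest: same manner (stop), place distance 3 (bilabial→alveolar), same voicing; total 3. Next closest is /t/ at distance 4.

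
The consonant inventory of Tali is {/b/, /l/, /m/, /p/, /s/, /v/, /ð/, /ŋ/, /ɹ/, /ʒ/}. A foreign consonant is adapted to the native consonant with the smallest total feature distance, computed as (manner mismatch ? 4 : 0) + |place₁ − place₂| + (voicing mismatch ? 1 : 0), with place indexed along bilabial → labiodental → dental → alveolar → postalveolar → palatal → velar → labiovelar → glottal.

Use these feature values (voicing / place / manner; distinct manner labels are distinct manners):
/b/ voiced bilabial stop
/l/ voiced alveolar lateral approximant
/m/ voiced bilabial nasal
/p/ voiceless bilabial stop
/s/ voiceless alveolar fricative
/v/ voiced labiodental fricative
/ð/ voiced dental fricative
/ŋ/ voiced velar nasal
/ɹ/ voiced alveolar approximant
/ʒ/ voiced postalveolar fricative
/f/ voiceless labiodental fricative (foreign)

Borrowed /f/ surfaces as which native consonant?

v

/v/ is closest: same manner (fricative), place distance 0 (labiodental→labiodental), voicing differs (+1); total 1. Next closest is /s/ at distance 2.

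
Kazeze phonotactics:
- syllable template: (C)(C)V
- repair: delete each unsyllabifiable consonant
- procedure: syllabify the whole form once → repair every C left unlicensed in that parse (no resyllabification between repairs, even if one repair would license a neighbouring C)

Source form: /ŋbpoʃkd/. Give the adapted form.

bpo

Syllabifying with onset maximization leaves /ŋ/, /ʃ/, /k/, /d/ stranded (no codas are permitted; onsets may contain at most 2 consonants).
Each unlicensed consonant is deleted: /ŋ/, /ʃ/, /k/, /d/.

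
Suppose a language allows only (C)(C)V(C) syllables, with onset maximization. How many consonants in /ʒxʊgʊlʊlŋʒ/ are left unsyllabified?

Syllabifying with onset maximization leaves /ŋ/, /ʒ/ stranded (at most one coda consonant is licensed; onsets may contain at most 2 consonants).

2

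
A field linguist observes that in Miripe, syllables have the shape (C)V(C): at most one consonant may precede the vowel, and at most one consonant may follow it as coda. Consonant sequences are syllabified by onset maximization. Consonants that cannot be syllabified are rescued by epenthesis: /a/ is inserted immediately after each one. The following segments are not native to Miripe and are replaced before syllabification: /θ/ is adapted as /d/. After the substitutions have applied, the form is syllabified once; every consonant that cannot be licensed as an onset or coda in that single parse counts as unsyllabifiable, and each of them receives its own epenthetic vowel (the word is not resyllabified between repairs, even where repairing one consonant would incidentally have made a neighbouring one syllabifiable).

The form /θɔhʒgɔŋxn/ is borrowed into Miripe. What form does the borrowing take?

Substitution: /θ/ → /d/, giving /dɔhʒgɔŋxn/.
Under (C)V(C), the unsyllabifiable consonants are /ʒ/, /x/, /n/ (at most one coda consonant is licensed; onsets are limited to one consonant).
Inserting the epenthetic vowel yields /ʒ/ → /ʒa/, /x/ → /xa/, /n/ → /na/.

dɔhʒagɔŋxana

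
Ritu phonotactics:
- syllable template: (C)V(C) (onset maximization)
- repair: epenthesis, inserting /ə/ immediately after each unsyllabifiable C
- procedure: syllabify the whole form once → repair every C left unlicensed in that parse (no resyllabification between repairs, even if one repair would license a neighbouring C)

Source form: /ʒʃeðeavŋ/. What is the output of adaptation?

ʒəʃeðeavŋə

Under (C)V(C), the unsyllabifiable consonants are /ʒ/, /ŋ/ (at most one coda consonant is licensed; onsets are limited to one consonant).
Each unlicensed consonant becomes the onset of a new syllable: /ʒ/ → /ʒə/, /ŋ/ → /ŋə/.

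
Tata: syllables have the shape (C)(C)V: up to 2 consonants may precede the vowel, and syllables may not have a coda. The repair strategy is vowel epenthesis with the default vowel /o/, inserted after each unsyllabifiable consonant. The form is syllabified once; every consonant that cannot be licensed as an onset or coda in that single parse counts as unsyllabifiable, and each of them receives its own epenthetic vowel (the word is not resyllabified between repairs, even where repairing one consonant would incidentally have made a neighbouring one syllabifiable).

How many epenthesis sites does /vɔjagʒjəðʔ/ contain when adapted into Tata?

The unsyllabifiable consonants are /g/, /ð/, /ʔ/; each receives one epenthetic vowel.

3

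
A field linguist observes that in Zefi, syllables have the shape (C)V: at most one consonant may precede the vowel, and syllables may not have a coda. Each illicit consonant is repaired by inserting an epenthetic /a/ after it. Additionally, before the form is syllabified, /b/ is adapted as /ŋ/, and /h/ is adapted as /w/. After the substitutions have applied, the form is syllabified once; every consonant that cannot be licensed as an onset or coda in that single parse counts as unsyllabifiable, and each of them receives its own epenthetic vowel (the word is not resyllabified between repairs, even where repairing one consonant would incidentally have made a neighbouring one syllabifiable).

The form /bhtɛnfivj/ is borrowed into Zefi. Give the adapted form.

Substitution: /b/ → /ŋ/, /h/ → /w/, giving /ŋwtɛnfivj/.
Under (C)V, the unsyllabifiable consonants are /ŋ/, /w/, /n/, /v/, /j/ (no codas are permitted; onsets are limited to one consonant).
Inserting the epenthetic vowel yields /ŋ/ → /ŋa/, /w/ → /wa/, /n/ → /na/, /v/ → /va/, /j/ → /ja/.

ŋawatɛnafivaja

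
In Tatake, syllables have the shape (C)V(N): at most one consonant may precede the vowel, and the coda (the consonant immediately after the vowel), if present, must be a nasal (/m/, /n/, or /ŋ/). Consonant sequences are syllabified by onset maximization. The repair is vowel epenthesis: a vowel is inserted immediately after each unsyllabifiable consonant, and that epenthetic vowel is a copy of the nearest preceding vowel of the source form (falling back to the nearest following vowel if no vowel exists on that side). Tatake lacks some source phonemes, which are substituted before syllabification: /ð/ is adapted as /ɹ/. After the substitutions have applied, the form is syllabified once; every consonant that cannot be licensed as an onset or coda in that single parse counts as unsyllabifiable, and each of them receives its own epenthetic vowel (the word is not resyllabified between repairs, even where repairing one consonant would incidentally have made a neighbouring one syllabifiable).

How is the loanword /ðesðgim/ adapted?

Substitution: /ð/ → /ɹ/, giving /ɹesɹgim/.
The consonants /s/, /ɹ/ cannot be parsed into a legal (C)V(N) syllable (only a nasal (/m/, /n/, or /ŋ/) is licensed in coda position; onsets are limited to one consonant).
Inserting the epenthetic vowel yields /s/ → /se/, /ɹ/ → /ɹe/.

ɹeseɹegim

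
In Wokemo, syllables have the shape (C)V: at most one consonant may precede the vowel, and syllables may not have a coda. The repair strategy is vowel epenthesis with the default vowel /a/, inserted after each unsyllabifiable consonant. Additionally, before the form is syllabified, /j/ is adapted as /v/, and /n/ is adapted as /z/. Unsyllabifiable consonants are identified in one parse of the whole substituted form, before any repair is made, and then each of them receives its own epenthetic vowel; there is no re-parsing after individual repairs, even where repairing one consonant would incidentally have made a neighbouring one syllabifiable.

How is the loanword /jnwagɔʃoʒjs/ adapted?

Substitution: /j/ → /v/, /n/ → /z/, giving /vzwagɔʃoʒvs/.
The consonants /v/, /z/, /ʒ/, /v/, /s/ cannot be parsed into a legal (C)V syllable (no codas are permitted; onsets are limited to one consonant).
Inserting the epenthetic vowel yields /v/ → /va/, /z/ → /za/, /ʒ/ → /ʒa/, /v/ → /va/, /s/ → /sa/.

vazawagɔʃoʒavasa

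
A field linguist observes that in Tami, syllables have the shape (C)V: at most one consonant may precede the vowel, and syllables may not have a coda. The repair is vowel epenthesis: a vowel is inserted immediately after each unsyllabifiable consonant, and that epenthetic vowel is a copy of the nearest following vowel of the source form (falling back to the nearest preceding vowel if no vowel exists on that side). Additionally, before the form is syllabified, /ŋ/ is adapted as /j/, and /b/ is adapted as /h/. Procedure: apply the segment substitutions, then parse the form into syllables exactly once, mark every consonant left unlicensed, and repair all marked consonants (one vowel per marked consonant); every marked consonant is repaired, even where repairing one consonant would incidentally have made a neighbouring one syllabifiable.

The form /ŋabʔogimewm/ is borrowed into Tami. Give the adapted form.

jahoʔogimeweme

Substitution: /ŋ/ → /j/, /b/ → /h/, giving /jahʔogimewm/.
The consonants /h/, /w/, /m/ cannot be parsed into a legal (C)V syllable (no codas are permitted; onsets are limited to one consonant).
Each unlicensed consonant becomes the onset of a new syllable: /h/ → /ho/, /w/ → /we/, /m/ → /me/.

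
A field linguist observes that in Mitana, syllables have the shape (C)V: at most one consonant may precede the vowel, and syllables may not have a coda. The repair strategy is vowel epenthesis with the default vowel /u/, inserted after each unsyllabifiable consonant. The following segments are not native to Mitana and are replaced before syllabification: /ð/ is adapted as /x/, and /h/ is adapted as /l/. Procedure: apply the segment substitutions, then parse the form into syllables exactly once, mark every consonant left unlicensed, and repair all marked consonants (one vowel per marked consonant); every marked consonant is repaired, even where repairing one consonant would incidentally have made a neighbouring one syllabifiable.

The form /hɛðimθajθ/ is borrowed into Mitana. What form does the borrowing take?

Substitution: /h/ → /l/, /ð/ → /x/, giving /lɛximθajθ/.
Syllabifying with onset maximization leaves /m/, /j/, /θ/ stranded (no codas are permitted; onsets are limited to one consonant).
Each unlicensed consonant becomes the onset of a new syllable: /m/ → /mu/, /j/ → /ju/, /θ/ → /θu/.

lɛximuθajuθu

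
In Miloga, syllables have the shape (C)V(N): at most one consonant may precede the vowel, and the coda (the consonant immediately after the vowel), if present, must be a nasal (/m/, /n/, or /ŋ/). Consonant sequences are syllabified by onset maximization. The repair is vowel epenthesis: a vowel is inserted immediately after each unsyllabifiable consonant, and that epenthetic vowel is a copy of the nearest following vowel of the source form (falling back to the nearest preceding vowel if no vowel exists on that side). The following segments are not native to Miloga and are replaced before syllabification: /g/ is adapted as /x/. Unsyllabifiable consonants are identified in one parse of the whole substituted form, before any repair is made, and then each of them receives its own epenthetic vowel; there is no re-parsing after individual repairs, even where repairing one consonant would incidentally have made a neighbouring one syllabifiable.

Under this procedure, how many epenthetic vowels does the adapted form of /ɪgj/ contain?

2

After substitution the input is /ɪxj/.
The unsyllabifiable consonants are /x/, /j/; each receives one epenthetic vowel.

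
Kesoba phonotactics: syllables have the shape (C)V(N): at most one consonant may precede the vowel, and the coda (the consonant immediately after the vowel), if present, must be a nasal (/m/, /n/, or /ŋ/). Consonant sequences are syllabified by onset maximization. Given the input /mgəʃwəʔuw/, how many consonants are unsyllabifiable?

Under (C)V(N), the unsyllabifiable consonants are /m/, /ʃ/, /w/ (only a nasal (/m/, /n/, or /ŋ/) is licensed in coda position; onsets are limited to one consonant).

3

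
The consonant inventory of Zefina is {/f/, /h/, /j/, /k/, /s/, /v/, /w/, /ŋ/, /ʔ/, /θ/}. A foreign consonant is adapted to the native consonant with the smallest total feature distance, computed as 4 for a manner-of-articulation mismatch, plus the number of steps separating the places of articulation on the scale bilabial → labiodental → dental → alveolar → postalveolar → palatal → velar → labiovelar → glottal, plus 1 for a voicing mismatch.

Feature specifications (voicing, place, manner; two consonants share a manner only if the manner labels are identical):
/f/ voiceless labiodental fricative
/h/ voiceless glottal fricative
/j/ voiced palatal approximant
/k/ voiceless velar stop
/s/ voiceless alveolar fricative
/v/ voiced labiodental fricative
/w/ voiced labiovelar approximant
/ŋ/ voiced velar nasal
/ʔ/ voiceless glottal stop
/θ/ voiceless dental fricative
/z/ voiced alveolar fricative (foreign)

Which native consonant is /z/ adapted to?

/s/ is closest: same manner (fricative), place distance 0 (alveolar→alveolar), voicing differs (+1); total 1. Next closest is /v/ at distance 2.

s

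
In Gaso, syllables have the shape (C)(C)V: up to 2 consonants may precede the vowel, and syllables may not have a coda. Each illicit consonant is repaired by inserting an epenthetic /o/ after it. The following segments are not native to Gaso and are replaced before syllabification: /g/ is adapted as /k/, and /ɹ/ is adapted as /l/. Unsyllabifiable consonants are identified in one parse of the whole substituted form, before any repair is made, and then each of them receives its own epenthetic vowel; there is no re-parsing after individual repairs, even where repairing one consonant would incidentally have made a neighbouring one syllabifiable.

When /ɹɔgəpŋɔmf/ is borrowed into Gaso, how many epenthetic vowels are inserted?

After substitution the input is /lɔkəpŋɔmf/.
The unsyllabifiable consonants are /m/, /f/; each receives one epenthetic vowel.

2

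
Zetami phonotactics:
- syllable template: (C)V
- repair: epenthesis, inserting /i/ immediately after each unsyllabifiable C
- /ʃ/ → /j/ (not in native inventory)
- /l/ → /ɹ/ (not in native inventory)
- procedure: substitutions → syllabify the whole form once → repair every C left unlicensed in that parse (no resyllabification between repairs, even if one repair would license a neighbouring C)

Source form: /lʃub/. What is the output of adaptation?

Substitution: /l/ → /ɹ/, /ʃ/ → /j/, giving /ɹjub/.
Syllabifying with onset maximization leaves /ɹ/, /b/ stranded (no codas are permitted; onsets are limited to one consonant).
Epenthesis after each stranded consonant: /ɹ/ → /ɹi/, /b/ → /bi/.

ɹijubi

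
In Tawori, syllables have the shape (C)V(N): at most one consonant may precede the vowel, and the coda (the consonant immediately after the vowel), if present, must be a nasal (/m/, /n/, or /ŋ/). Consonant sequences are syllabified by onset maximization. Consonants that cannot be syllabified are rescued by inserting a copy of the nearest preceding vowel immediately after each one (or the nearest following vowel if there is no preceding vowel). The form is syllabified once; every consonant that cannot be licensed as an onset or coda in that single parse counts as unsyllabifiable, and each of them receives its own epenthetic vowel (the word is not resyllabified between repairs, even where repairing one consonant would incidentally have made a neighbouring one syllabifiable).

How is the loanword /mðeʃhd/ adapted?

meðeʃehede

Syllabifying with onset maximization leaves /m/, /ʃ/, /h/, /d/ stranded (only a nasal (/m/, /n/, or /ŋ/) is licensed in coda position; onsets are limited to one consonant).
Each unlicensed consonant becomes the onset of a new syllable: /m/ → /me/, /ʃ/ → /ʃe/, /h/ → /he/, /d/ → /de/.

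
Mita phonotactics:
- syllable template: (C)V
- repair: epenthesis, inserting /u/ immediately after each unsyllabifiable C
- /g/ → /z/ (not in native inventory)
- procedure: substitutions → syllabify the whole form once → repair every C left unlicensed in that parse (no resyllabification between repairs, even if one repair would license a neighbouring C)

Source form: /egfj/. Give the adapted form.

ezufuju

Substitution: /g/ → /z/, giving /ezfj/.
Syllabifying with onset maximization leaves /z/, /f/, /j/ stranded (no codas are permitted; onsets are limited to one consonant).
Each unlicensed consonant becomes the onset of a new syllable: /z/ → /zu/, /f/ → /fu/, /j/ → /ju/.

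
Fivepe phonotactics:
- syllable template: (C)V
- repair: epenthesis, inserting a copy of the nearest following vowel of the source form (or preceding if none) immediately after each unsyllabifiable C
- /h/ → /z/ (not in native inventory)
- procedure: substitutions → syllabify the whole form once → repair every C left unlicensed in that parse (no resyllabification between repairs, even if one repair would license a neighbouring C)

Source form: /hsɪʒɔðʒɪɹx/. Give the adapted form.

zɪsɪʒɔðɪʒɪɹɪxɪ

Substitution: /h/ → /z/, giving /zsɪʒɔðʒɪɹx/.
The consonants /z/, /ð/, /ɹ/, /x/ cannot be parsed into a legal (C)V syllable (no codas are permitted; onsets are limited to one consonant).
Each unlicensed consonant becomes the onset of a new syllable: /z/ → /zɪ/, /ð/ → /ðɪ/, /ɹ/ → /ɹɪ/, /x/ → /xɪ/.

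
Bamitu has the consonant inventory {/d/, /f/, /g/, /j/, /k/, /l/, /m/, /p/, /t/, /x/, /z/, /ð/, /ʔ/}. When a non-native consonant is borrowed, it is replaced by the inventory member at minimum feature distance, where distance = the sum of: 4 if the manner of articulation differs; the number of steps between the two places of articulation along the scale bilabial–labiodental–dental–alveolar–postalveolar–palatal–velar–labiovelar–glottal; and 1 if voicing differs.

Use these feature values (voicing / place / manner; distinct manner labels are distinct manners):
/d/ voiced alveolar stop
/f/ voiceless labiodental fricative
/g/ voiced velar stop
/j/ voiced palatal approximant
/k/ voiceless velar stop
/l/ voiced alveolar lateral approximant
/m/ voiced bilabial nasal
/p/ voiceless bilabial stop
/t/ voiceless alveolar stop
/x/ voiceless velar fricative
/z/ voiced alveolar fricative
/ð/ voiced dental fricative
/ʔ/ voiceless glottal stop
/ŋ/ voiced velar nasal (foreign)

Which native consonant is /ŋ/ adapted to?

g

/g/ is closest: manner differs (nasal→stop, +4), place distance 0 (velar→velar), same voicing; total 4. Next closest is /j/ at distance 5.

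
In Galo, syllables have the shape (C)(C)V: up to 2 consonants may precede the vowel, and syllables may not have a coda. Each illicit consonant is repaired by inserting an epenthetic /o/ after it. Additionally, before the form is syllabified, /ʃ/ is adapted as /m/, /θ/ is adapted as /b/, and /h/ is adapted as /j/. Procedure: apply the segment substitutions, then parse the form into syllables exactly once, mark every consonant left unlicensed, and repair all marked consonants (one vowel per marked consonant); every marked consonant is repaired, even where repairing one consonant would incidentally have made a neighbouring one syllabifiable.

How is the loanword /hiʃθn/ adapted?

Substitution: /h/ → /j/, /ʃ/ → /m/, /θ/ → /b/, giving /jimbn/.
The consonants /m/, /b/, /n/ cannot be parsed into a legal (C)(C)V syllable (no codas are permitted; onsets may contain at most 2 consonants).
Inserting the epenthetic vowel yields /m/ → /mo/, /b/ → /bo/, /n/ → /no/.

jimobono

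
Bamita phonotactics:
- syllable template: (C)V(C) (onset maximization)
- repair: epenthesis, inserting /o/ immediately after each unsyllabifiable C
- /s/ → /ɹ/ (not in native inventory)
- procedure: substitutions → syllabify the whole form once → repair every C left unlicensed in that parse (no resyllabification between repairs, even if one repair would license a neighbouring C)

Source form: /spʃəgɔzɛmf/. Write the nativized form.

Substitution: /s/ → /ɹ/, giving /ɹpʃəgɔzɛmf/.
The consonants /ɹ/, /p/, /f/ cannot be parsed into a legal (C)V(C) syllable (at most one coda consonant is licensed; onsets are limited to one consonant).
Each unlicensed consonant becomes the onset of a new syllable: /ɹ/ → /ɹo/, /p/ → /po/, /f/ → /fo/.

ɹopoʃəgɔzɛmfo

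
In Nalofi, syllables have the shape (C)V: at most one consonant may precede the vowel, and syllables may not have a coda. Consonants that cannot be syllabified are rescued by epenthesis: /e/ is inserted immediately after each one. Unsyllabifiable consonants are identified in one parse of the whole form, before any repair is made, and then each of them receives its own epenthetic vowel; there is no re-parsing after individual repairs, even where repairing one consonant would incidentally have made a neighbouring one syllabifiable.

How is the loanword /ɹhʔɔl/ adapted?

ɹeheʔɔle

The consonants /ɹ/, /h/, /l/ cannot be parsed into a legal (C)V syllable (no codas are permitted; onsets are limited to one consonant).
Each unlicensed consonant becomes the onset of a new syllable: /ɹ/ → /ɹe/, /h/ → /he/, /l/ → /le/.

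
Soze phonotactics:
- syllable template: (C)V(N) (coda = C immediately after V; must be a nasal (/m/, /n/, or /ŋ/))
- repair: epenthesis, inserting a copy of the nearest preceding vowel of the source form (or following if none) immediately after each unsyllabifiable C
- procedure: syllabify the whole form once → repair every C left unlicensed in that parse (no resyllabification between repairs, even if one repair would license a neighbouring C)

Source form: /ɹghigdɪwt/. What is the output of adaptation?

ɹigihigidɪwɪtɪ

The consonants /ɹ/, /g/, /g/, /w/, /t/ cannot be parsed into a legal (C)V(N) syllable (only a nasal (/m/, /n/, or /ŋ/) is licensed in coda position; onsets are limited to one consonant).
Epenthesis after each stranded consonant: /ɹ/ → /ɹi/, /g/ → /gi/, /g/ → /gi/, /w/ → /wɪ/, /t/ → /tɪ/.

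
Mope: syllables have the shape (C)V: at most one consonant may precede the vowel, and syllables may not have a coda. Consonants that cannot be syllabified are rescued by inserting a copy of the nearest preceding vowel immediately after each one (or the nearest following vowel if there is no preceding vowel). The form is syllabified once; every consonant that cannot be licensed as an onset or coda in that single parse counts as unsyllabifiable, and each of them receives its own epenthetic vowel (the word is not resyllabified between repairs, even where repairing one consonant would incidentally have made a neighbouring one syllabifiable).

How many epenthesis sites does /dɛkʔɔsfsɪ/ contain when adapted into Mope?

The unsyllabifiable consonants are /k/, /s/, /f/; each receives one epenthetic vowel.

3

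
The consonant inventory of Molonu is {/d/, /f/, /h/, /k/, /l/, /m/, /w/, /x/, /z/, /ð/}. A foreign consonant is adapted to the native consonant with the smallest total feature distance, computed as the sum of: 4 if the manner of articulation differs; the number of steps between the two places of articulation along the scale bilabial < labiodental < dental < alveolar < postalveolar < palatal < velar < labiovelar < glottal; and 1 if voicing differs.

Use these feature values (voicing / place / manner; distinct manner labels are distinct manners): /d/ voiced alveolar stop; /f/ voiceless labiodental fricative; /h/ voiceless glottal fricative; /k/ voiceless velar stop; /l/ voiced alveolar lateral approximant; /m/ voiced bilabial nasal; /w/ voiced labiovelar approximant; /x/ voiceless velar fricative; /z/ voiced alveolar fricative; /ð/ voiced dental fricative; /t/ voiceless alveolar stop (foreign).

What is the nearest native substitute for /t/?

d

/d/ is closest: same manner (stop), place distance 0 (alveolar→alveolar), voicing differs (+1); total 1. Next closest is /k/ at distance 3.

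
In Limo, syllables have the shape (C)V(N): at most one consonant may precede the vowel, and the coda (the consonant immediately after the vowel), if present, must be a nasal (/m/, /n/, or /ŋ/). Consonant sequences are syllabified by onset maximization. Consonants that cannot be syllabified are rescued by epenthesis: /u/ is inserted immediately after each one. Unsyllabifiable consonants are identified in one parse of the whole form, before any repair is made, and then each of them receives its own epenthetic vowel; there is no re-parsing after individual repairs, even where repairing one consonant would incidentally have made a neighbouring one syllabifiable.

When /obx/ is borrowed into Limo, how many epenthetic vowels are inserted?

The unsyllabifiable consonants are /b/, /x/; each receives one epenthetic vowel.

2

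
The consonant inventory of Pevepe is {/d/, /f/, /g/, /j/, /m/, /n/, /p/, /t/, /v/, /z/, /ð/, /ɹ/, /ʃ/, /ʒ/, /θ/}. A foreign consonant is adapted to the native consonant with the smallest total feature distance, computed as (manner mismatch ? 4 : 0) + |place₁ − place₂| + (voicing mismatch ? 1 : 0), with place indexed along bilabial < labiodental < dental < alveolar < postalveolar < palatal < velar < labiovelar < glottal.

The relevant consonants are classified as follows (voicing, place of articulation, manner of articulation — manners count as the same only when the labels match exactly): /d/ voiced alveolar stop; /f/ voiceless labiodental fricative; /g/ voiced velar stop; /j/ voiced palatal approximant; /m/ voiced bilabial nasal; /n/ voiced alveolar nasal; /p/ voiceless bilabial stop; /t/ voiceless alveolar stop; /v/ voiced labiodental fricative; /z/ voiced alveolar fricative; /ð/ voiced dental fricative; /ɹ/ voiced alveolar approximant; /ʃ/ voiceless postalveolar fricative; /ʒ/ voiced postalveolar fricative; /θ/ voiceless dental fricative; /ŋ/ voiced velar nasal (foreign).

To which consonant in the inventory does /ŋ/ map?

n

/n/ is closest: same manner (nasal), place distance 3 (velar→alveolar), same voicing; total 3. Next closest is /g/ at distance 4.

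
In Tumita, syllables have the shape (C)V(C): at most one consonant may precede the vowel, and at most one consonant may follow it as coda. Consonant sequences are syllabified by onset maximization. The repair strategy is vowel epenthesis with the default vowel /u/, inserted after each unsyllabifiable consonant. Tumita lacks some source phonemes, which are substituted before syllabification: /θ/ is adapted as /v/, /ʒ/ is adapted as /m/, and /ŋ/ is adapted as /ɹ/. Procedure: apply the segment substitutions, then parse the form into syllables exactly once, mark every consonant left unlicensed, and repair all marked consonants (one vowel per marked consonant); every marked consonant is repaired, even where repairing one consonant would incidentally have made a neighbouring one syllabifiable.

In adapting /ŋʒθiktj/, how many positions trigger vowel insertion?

4

After substitution the input is /ɹmviktj/.
The unsyllabifiable consonants are /ɹ/, /m/, /t/, /j/; each receives one epenthetic vowel.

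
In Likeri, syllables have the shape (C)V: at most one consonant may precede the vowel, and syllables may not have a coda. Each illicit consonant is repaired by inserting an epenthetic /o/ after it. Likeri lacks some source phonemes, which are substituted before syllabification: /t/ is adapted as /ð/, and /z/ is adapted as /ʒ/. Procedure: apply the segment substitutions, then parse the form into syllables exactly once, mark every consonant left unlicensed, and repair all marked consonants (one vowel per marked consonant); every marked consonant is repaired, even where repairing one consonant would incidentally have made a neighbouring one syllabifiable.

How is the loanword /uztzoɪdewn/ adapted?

uʒoðoʒoɪdewono

Substitution: /z/ → /ʒ/, /t/ → /ð/, giving /uʒðʒoɪdewn/.
Syllabifying with onset maximization leaves /ʒ/, /ð/, /w/, /n/ stranded (no codas are permitted; onsets are limited to one consonant).
Epenthesis after each stranded consonant: /ʒ/ → /ʒo/, /ð/ → /ðo/, /w/ → /wo/, /n/ → /no/.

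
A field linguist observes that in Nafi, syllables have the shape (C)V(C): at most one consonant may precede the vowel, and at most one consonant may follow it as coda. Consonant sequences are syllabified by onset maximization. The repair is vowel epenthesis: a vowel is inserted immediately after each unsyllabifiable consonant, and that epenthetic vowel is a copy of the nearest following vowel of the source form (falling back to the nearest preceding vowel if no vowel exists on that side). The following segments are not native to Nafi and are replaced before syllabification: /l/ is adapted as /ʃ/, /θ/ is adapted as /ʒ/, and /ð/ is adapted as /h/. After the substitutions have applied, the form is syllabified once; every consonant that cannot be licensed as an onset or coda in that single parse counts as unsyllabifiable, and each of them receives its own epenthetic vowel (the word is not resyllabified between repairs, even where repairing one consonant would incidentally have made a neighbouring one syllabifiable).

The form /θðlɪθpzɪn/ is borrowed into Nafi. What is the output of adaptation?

Substitution: /θ/ → /ʒ/, /ð/ → /h/, /l/ → /ʃ/, giving /ʒhʃɪʒpzɪn/.
Syllabifying with onset maximization leaves /ʒ/, /h/, /p/ stranded (at most one coda consonant is licensed; onsets are limited to one consonant).
Each unlicensed consonant becomes the onset of a new syllable: /ʒ/ → /ʒɪ/, /h/ → /hɪ/, /p/ → /pɪ/.

ʒɪhɪʃɪʒpɪzɪn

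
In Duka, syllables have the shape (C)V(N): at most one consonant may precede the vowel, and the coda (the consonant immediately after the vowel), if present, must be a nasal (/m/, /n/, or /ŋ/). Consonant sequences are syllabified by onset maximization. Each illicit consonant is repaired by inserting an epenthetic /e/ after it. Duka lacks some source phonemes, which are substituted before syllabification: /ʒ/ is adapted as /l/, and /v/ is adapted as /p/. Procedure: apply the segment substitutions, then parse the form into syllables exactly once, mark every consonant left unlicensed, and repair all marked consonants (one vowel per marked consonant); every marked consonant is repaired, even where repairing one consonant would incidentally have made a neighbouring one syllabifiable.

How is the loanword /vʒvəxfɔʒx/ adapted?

Substitution: /v/ → /p/, /ʒ/ → /l/, giving /plpəxfɔlx/.
Under (C)V(N), the unsyllabifiable consonants are /p/, /l/, /x/, /l/, /x/ (only a nasal (/m/, /n/, or /ŋ/) is licensed in coda position; onsets are limited to one consonant).
Epenthesis after each stranded consonant: /p/ → /pe/, /l/ → /le/, /x/ → /xe/, /l/ → /le/, /x/ → /xe/.

pelepəxefɔlexe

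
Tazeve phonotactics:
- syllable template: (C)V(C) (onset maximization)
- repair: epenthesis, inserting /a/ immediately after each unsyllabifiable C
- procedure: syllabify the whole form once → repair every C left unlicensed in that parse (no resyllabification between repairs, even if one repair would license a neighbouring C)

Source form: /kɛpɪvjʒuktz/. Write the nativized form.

kɛpɪvjaʒuktaza

Under (C)V(C), the unsyllabifiable consonants are /j/, /t/, /z/ (at most one coda consonant is licensed; onsets are limited to one consonant).
Each unlicensed consonant becomes the onset of a new syllable: /j/ → /ja/, /t/ → /ta/, /z/ → /za/.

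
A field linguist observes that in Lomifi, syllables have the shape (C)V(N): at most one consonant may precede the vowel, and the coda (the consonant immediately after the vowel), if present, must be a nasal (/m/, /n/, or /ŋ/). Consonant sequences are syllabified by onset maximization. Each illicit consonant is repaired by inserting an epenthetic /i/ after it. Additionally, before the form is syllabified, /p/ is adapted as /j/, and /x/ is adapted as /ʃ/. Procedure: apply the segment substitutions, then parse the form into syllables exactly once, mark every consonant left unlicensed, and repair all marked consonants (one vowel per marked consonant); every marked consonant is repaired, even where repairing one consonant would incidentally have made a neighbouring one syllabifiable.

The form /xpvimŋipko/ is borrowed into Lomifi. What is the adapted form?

ʃijivimŋijiko

Substitution: /x/ → /ʃ/, /p/ → /j/, giving /ʃjvimŋijko/.
The consonants /ʃ/, /j/, /j/ cannot be parsed into a legal (C)V(N) syllable (only a nasal (/m/, /n/, or /ŋ/) is licensed in coda position; onsets are limited to one consonant).
Epenthesis after each stranded consonant: /ʃ/ → /ʃi/, /j/ → /ji/, /j/ → /ji/.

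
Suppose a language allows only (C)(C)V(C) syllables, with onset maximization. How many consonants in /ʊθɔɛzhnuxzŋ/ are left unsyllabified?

Syllabifying with onset maximization leaves /z/, /ŋ/ stranded (at most one coda consonant is licensed; onsets may contain at most 2 consonants).

2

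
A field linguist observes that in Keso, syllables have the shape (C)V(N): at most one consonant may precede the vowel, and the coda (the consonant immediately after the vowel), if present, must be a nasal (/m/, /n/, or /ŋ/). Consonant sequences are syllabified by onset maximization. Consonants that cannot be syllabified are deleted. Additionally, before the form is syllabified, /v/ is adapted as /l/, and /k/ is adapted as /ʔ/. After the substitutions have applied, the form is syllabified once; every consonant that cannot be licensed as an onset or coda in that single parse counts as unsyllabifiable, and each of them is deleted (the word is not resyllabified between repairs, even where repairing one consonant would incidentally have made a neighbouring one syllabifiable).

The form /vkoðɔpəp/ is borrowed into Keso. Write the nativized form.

Substitution: /v/ → /l/, /k/ → /ʔ/, giving /lʔoðɔpəp/.
The consonants /l/, /p/ cannot be parsed into a legal (C)V(N) syllable (only a nasal (/m/, /n/, or /ŋ/) is licensed in coda position; onsets are limited to one consonant).
Each unlicensed consonant is deleted: /l/, /p/.

ʔoðɔpə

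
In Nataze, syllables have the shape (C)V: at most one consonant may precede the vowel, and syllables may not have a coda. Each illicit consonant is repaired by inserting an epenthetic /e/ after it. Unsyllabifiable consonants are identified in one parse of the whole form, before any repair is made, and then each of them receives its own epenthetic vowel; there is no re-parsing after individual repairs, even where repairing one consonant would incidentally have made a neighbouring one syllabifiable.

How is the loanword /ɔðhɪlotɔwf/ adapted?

Syllabifying with onset maximization leaves /ð/, /w/, /f/ stranded (no codas are permitted; onsets are limited to one consonant).
Each unlicensed consonant becomes the onset of a new syllable: /ð/ → /ðe/, /w/ → /we/, /f/ → /fe/.

ɔðehɪlotɔwefe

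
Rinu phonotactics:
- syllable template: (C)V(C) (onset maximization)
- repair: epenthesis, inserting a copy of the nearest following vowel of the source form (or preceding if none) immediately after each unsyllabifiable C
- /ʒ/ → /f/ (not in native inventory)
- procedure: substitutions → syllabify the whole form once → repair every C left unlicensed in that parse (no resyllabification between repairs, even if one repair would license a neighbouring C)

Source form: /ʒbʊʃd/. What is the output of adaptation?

Substitution: /ʒ/ → /f/, giving /fbʊʃd/.
Syllabifying with onset maximization leaves /f/, /d/ stranded (at most one coda consonant is licensed; onsets are limited to one consonant).
Inserting the epenthetic vowel yields /f/ → /fʊ/, /d/ → /dʊ/.

fʊbʊʃdʊ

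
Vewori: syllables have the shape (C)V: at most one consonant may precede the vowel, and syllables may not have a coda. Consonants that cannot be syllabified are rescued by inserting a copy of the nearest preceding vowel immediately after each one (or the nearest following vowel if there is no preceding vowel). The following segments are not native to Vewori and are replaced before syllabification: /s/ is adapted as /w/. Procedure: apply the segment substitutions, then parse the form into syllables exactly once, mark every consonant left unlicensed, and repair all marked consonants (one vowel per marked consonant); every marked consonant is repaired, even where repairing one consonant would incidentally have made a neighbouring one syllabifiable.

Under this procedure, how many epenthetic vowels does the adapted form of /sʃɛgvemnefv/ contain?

After substitution the input is /wʃɛgvemnefv/.
The unsyllabifiable consonants are /w/, /g/, /m/, /f/, /v/; each receives one epenthetic vowel.

5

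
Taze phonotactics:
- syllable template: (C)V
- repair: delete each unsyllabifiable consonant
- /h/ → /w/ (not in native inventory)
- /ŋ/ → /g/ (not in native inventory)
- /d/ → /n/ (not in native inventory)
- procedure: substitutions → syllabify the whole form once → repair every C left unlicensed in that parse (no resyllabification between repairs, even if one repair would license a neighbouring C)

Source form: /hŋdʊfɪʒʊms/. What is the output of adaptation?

nʊfɪʒʊ

Substitution: /h/ → /w/, /ŋ/ → /g/, /d/ → /n/, giving /wgnʊfɪʒʊms/.
Syllabifying with onset maximization leaves /w/, /g/, /m/, /s/ stranded (no codas are permitted; onsets are limited to one consonant).
Deleting the stranded consonants removes /w/, /g/, /m/, /s/.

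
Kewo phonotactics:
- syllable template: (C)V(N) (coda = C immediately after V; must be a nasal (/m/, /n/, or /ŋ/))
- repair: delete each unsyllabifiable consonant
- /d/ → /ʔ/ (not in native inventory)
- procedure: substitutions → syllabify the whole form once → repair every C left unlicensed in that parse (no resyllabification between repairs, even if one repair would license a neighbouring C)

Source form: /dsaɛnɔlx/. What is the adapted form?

saɛnɔ

Substitution: /d/ → /ʔ/, giving /ʔsaɛnɔlx/.
Under (C)V(N), the unsyllabifiable consonants are /ʔ/, /l/, /x/ (only a nasal (/m/, /n/, or /ŋ/) is licensed in coda position; onsets are limited to one consonant).
Deleting the stranded consonants removes /ʔ/, /l/, /x/.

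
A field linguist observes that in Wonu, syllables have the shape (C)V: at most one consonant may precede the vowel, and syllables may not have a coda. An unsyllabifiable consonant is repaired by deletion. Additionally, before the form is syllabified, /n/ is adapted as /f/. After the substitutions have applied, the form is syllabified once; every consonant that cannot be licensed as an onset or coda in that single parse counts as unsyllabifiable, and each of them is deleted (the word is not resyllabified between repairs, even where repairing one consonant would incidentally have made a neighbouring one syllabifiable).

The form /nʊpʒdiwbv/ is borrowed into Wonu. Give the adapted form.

fʊdi

Substitution: /n/ → /f/, giving /fʊpʒdiwbv/.
Under (C)V, the unsyllabifiable consonants are /p/, /ʒ/, /w/, /b/, /v/ (no codas are permitted; onsets are limited to one consonant).
Deletion applies to /p/, /ʒ/, /w/, /b/, /v/.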